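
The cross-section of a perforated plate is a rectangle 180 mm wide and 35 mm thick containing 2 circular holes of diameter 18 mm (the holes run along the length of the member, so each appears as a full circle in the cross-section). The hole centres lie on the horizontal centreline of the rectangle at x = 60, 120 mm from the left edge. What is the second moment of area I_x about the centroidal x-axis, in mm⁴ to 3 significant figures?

Treat the section as a set of non-overlapping primitives; coordinates are from the bounding-box lower-left.
Plate: 180 × 35, A = 6 300 mm², y = 17.5 mm, Ī = 643 125 mm⁴.
Hole 1 (subtracted): ⌀18, A = 254.47 mm², y = 17.5 mm, Ī = 5 153 mm⁴.
Hole 2 (subtracted): ⌀18, A = 254.47 mm², y = 17.5 mm, Ī = 5 153 mm⁴.
By symmetry the centroid is at mid-height, ȳ = 17.5 mm.
All pieces are centred on the centroidal x-axis, so I = ΣĪ (holes subtracted) = 632 819 mm⁴.

I_x ≈ 6.33 × 10⁵ mm⁴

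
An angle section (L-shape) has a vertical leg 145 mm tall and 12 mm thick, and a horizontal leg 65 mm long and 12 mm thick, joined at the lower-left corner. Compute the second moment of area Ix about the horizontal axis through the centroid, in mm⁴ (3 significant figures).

Ix ≈ 5.12 × 10⁶ mm⁴

Decompose the section into non-overlapping parts with the origin at the bottom-left of its bounding rectangle.
Vertical leg: 12 × 145, A = 1 740 mm², y = 72.5 mm, Ī = 3 048 625 mm⁴.
Horizontal leg (remainder): 53 × 12, A = 636 mm², y = 6 mm, Ī = 7 632 mm⁴.
Centroid: ȳ = ΣA·y / ΣA = 54.699 mm.
Transfer each piece to the horizontal axis through the centroid using Ī + A·d² with d = y − 54.699:
  vertical leg: d = 17.801 mm → contributes +3 599 958 mm⁴
  horizontal leg (remainder): d = -48.699 mm → contributes +1 515 996 mm⁴
Total I = 5 115 953 mm⁴.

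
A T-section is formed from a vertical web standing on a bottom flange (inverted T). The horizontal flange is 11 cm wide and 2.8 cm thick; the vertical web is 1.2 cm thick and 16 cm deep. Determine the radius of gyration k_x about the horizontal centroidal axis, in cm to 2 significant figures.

Break the section into simple shapes (no overlaps), measuring from the bottom-left corner of the bounding box.
Flange: 11 × 2.8, A = 30.8 cm², y = 1.4 cm, Ī = 20.12 cm⁴.
Web: 1.2 × 16, A = 19.2 cm², y = 10.8 cm, Ī = 409.6 cm⁴.
Centroid: ȳ = ΣA·y / ΣA = 5.01 cm.
Transfer each piece to the horizontal centroidal axis using Ī + A·d² with d = y − 5.01:
  flange: d = -3.61 cm → contributes +421.4 cm⁴
  web: d = 5.79 cm → contributes +1 053 cm⁴
Total I = 1 475 cm⁴.
Radius of gyration: k = √(I/A) = √(1 475 / 50) = 5.431 cm.

k_x ≈ 5.4 cm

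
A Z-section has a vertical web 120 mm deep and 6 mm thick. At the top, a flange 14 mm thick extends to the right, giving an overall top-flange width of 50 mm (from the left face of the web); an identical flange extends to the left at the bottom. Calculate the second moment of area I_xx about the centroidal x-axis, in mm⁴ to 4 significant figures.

I_xx ≈ 4.345 × 10⁶ mm⁴

Treat the section as a set of non-overlapping primitives; coordinates are from the bounding-box lower-left.
Web: 6 × 120, A = 720 mm², y = 60 mm, Ī = 864 000 mm⁴.
Top flange (beyond web): 44 × 14, A = 616 mm², y = 113 mm, Ī = 10061.3 mm⁴.
Bottom flange (beyond web): 44 × 14, A = 616 mm², y = 7 mm, Ī = 10061.3 mm⁴.
Centroid: ȳ = ΣA·y / ΣA = 60 mm.
Transfer each piece to the centroidal x-axis using Ī + A·d² with d = y − 60:
  web: d = 0 mm → contributes +864 000 mm⁴
  top flange (beyond web): d = 53 mm → contributes +1 740 405 mm⁴
  bottom flange (beyond web): d = -53 mm → contributes +1 740 405 mm⁴
Total I = 4 344 811 mm⁴.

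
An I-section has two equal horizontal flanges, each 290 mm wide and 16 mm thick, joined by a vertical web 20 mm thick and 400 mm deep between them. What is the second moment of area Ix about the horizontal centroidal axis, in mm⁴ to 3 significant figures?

Split into non-overlapping primitives; take the origin at the lower-left of the bounding box.
Bottom flange: 290 × 16, A = 4 640 mm², y = 8 mm, Ī = 98 987 mm⁴.
Web: 20 × 400, A = 8 000 mm², y = 216 mm, Ī = 106 666 667 mm⁴.
Top flange: 290 × 16, A = 4 640 mm², y = 424 mm, Ī = 98 987 mm⁴.
By symmetry the centroid is at mid-height, ȳ = 216 mm.
Transfer each piece to the horizontal centroidal axis using Ī + A·d² with d = y − 216:
  bottom flange: d = -208 mm → contributes +200 843 947 mm⁴
  web: d = 0 mm → contributes +106 666 667 mm⁴
  top flange: d = 208 mm → contributes +200 843 947 mm⁴
Total I = 508 354 560 mm⁴.

Ix ≈ 5.08 × 10⁸ mm⁴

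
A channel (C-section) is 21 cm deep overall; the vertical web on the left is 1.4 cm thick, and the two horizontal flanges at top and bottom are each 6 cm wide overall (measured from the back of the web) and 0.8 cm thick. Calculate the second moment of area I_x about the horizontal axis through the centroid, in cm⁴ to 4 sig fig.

Decompose the section into non-overlapping parts with the origin at the bottom-left of its bounding rectangle.
Web: 1.4 × 21, A = 29.4 cm², y = 10.5 cm, Ī = 1080.45 cm⁴.
Top flange (beyond web): 4.6 × 0.8, A = 3.68 cm², y = 20.6 cm, Ī = 0.196267 cm⁴.
Bottom flange (beyond web): 4.6 × 0.8, A = 3.68 cm², y = 0.4 cm, Ī = 0.196267 cm⁴.
By symmetry the centroid is at mid-height, ȳ = 10.5 cm.
Transfer each piece to the horizontal axis through the centroid using Ī + A·d² with d = y − 10.5:
  web: d = 0 cm → contributes +1080.45 cm⁴
  top flange (beyond web): d = 10.1 cm → contributes +375.593 cm⁴
  bottom flange (beyond web): d = -10.1 cm → contributes +375.593 cm⁴
Total I = 1831.64 cm⁴.

I_x ≈ 1832 cm⁴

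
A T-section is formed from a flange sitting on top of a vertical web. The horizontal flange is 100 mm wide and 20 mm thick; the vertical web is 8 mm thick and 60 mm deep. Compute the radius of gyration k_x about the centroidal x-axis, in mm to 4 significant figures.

k_x ≈ 18.29 mm

Decompose the section into non-overlapping parts with the origin at the bottom-left of its bounding rectangle.
Flange: 100 × 20, A = 2 000 mm², y = 70 mm, Ī = 66666.7 mm⁴.
Web: 8 × 60, A = 480 mm², y = 30 mm, Ī = 144 000 mm⁴.
Centroid: ȳ = ΣA·y / ΣA = 62.2581 mm.
Transfer each piece to the centroidal x-axis using Ī + A·d² with d = y − 62.2581:
  flange: d = 7.74194 mm → contributes +186 542 mm⁴
  web: d = -32.2581 mm → contributes +643 480 mm⁴
Total I = 830 022 mm⁴.
Radius of gyration: k = √(I/A) = √(830 022 / 2 480) = 18.2944 mm.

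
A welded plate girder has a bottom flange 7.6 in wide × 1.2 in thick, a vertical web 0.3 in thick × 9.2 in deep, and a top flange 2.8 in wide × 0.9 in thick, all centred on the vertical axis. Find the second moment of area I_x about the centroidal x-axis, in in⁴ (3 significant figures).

Split into non-overlapping primitives; take the origin at the lower-left of the bounding box.
Bottom plate: 7.6 × 1.2, A = 9.12 in², y = 0.6 in, Ī = 1.0944 in⁴.
Web plate: 0.3 × 9.2, A = 2.76 in², y = 5.8 in, Ī = 19.467 in⁴.
Top plate: 2.8 × 0.9, A = 2.52 in², y = 10.85 in, Ī = 0.1701 in⁴.
Centroid: ȳ = ΣA·y / ΣA = 3.3904 in.
Transfer each piece to the centroidal x-axis using Ī + A·d² with d = y − 3.3904:
  bottom plate: d = -2.7904 in → contributes +72.107 in⁴
  web plate: d = 2.4096 in → contributes +35.492 in⁴
  top plate: d = 7.4596 in → contributes +140.4 in⁴
Total I = 248 in⁴.

I_x ≈ 248 in⁴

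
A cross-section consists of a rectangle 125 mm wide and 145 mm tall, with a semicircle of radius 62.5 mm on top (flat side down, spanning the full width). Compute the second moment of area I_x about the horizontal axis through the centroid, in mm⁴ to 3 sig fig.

I_x ≈ 7.84 × 10⁷ mm⁴

Decompose the section into non-overlapping parts with the origin at the bottom-left of its bounding rectangle.
Rectangular body: 125 × 145, A = 18 125 mm², y = 72.5 mm, Ī = 31 756 510 mm⁴.
Semicircular cap: semicircle r = 62.5, A = 6135.9 mm², y = 171.53 mm, Ī = 1 674 758 mm⁴.
Centroid: ȳ = ΣA·y / ΣA = 97.545 mm.
Transfer each piece to the horizontal axis through the centroid using Ī + A·d² with d = y − 97.545:
  rectangular body: d = -25.045 mm → contributes +43 125 454 mm⁴
  semicircular cap: d = 73.981 mm → contributes +35 257 661 mm⁴
Total I = 78 383 115 mm⁴.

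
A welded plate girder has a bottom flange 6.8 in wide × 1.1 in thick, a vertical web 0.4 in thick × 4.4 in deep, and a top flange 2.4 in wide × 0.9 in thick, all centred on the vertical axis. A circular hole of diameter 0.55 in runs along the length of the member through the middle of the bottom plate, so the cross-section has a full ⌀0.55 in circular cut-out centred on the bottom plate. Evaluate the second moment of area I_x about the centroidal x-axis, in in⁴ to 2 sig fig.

Split into non-overlapping primitives; take the origin at the lower-left of the bounding box.
Bottom plate: 6.8 × 1.1, A = 7.48 in², y = 0.55 in, Ī = 0.7542 in⁴.
Web plate: 0.4 × 4.4, A = 1.76 in², y = 3.3 in, Ī = 2.839 in⁴.
Top plate: 2.4 × 0.9, A = 2.16 in², y = 5.95 in, Ī = 0.1458 in⁴.
Hole (subtracted): ⌀0.55, A = 0.2376 in², y = 0.55 in, Ī = 0.004492 in⁴.
Centroid: ȳ = ΣA·y / ΣA = 2.029 in.
Transfer each piece to the centroidal x-axis using Ī + A·d² with d = y − 2.029:
  bottom plate: d = -1.479 in → contributes +17.11 in⁴
  web plate: d = 1.271 in → contributes +5.685 in⁴
  top plate: d = 3.921 in → contributes +33.36 in⁴
  hole: d = -1.479 in → contributes −0.5239 in⁴
Total I = 55.63 in⁴.

I_x ≈ 56 in⁴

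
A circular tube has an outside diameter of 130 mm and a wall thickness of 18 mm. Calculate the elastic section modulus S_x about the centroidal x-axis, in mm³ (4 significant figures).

S_x ≈ 1.567 × 10⁵ mm³

Split into non-overlapping primitives; take the origin at the lower-left of the bounding box.
Outer circle: ⌀130, A = 13273.2 mm², y = 65 mm, Ī = 14 019 848 mm⁴.
Bore (subtracted): ⌀94, A = 6939.78 mm², y = 65 mm, Ī = 3 832 492 mm⁴.
By symmetry the centroid is at mid-height, ȳ = 65 mm.
All pieces are centred on the centroidal x-axis, so I = ΣĪ (holes subtracted) = 10 187 356 mm⁴.
Extreme fibre distance c = 65 mm; S = I/c = 156 729 mm³.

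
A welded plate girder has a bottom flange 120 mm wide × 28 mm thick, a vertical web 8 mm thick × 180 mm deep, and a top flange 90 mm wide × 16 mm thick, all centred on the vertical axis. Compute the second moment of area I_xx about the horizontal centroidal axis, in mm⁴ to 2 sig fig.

I_xx ≈ 4.7 × 10⁷ mm⁴

Split into non-overlapping primitives; take the origin at the lower-left of the bounding box.
Bottom plate: 120 × 28, A = 3 360 mm², y = 14 mm, Ī = 219 520 mm⁴.
Web plate: 8 × 180, A = 1 440 mm², y = 118 mm, Ī = 3 888 000 mm⁴.
Top plate: 90 × 16, A = 1 440 mm², y = 216 mm, Ī = 30 720 mm⁴.
Centroid: ȳ = ΣA·y / ΣA = 84.62 mm.
Transfer each piece to the horizontal centroidal axis using Ī + A·d² with d = y − 84.62:
  bottom plate: d = -70.62 mm → contributes +16 974 269 mm⁴
  web plate: d = 33.38 mm → contributes +5 492 927 mm⁴
  top plate: d = 131.4 mm → contributes +24 887 881 mm⁴
Total I = 47 355 077 mm⁴.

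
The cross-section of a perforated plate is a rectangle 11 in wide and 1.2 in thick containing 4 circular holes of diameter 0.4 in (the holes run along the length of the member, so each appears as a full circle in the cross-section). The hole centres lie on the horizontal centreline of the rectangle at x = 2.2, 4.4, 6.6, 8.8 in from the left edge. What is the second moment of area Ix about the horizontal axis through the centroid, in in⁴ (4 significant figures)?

Treat the section as a set of non-overlapping primitives; coordinates are from the bounding-box lower-left.
Plate: 11 × 1.2, A = 13.2 in², y = 0.6 in, Ī = 1.584 in⁴.
Hole 1 (subtracted): ⌀0.4, A = 0.125664 in², y = 0.6 in, Ī = 0.00125664 in⁴.
Hole 2 (subtracted): ⌀0.4, A = 0.125664 in², y = 0.6 in, Ī = 0.00125664 in⁴.
Hole 3 (subtracted): ⌀0.4, A = 0.125664 in², y = 0.6 in, Ī = 0.00125664 in⁴.
Hole 4 (subtracted): ⌀0.4, A = 0.125664 in², y = 0.6 in, Ī = 0.00125664 in⁴.
By symmetry the centroid is at mid-height, ȳ = 0.6 in.
All pieces are centred on the horizontal axis through the centroid, so I = ΣĪ (holes subtracted) = 1.57897 in⁴.

Ix ≈ 1.579 in⁴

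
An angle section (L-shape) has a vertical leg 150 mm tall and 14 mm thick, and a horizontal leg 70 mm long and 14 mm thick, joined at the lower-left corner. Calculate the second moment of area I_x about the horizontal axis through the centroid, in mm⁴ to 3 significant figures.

I_x ≈ 6.59 × 10⁶ mm⁴

Split into non-overlapping primitives; take the origin at the lower-left of the bounding box.
Vertical leg: 14 × 150, A = 2 100 mm², y = 75 mm, Ī = 3 937 500 mm⁴.
Horizontal leg (remainder): 56 × 14, A = 784 mm², y = 7 mm, Ī = 12 805 mm⁴.
Centroid: ȳ = ΣA·y / ΣA = 56.515 mm.
Transfer each piece to the horizontal axis through the centroid using Ī + A·d² with d = y − 56.515:
  vertical leg: d = 18.485 mm → contributes +4 655 094 mm⁴
  horizontal leg (remainder): d = -49.515 mm → contributes +1 934 932 mm⁴
Total I = 6 590 026 mm⁴.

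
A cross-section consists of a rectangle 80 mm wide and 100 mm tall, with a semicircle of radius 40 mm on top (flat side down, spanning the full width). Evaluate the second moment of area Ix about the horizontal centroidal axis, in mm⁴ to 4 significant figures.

Ix ≈ 1.553 × 10⁷ mm⁴

Split into non-overlapping primitives; take the origin at the lower-left of the bounding box.
Rectangular body: 80 × 100, A = 8 000 mm², y = 50 mm, Ī = 6 666 667 mm⁴.
Semicircular cap: semicircle r = 40, A = 2513.27 mm², y = 116.977 mm, Ī = 280 978 mm⁴.
Centroid: ȳ = ΣA·y / ΣA = 66.0112 mm.
Transfer each piece to the horizontal centroidal axis using Ī + A·d² with d = y − 66.0112:
  rectangular body: d = -16.0112 mm → contributes +8 717 541 mm⁴
  semicircular cap: d = 50.9653 mm → contributes +6 809 113 mm⁴
Total I = 15 526 653 mm⁴.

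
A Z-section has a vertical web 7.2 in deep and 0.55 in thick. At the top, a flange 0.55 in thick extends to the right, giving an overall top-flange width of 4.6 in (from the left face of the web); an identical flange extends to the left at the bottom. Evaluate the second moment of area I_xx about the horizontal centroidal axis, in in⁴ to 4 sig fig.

Decompose the section into non-overlapping parts with the origin at the bottom-left of its bounding rectangle.
Web: 0.55 × 7.2, A = 3.96 in², y = 3.6 in, Ī = 17.1072 in⁴.
Top flange (beyond web): 4.05 × 0.55, A = 2.2275 in², y = 6.925 in, Ī = 0.0561516 in⁴.
Bottom flange (beyond web): 4.05 × 0.55, A = 2.2275 in², y = 0.275 in, Ī = 0.0561516 in⁴.
Centroid: ȳ = ΣA·y / ΣA = 3.6 in.
Transfer each piece to the horizontal centroidal axis using Ī + A·d² with d = y − 3.6:
  web: d = 0 in → contributes +17.1072 in⁴
  top flange (beyond web): d = 3.325 in → contributes +24.6826 in⁴
  bottom flange (beyond web): d = -3.325 in → contributes +24.6826 in⁴
Total I = 66.4723 in⁴.

I_xx ≈ 66.47 in⁴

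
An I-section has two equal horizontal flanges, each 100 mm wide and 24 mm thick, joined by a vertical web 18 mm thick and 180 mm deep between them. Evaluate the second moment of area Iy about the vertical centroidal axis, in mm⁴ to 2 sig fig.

Break the section into simple shapes (no overlaps), measuring from the bottom-left corner of the bounding box.
Bottom flange: 100 × 24, A = 2 400 mm², x = 50 mm, Ī = 2 000 000 mm⁴.
Web: 18 × 180, A = 3 240 mm², x = 50 mm, Ī = 87 480 mm⁴.
Top flange: 100 × 24, A = 2 400 mm², x = 50 mm, Ī = 2 000 000 mm⁴.
By symmetry the centroid is at mid-width, x̄ = 50 mm.
All pieces are centred on the vertical centroidal axis, so I = ΣĪ = 4 087 480 mm⁴.

Iy ≈ 4.1 × 10⁶ mm⁴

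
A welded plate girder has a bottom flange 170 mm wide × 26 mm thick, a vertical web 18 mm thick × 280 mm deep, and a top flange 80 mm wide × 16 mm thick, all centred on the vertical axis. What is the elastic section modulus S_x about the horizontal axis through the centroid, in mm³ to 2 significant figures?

Decompose the section into non-overlapping parts with the origin at the bottom-left of its bounding rectangle.
Bottom plate: 170 × 26, A = 4 420 mm², y = 13 mm, Ī = 248 993 mm⁴.
Web plate: 18 × 280, A = 5 040 mm², y = 166 mm, Ī = 32 928 000 mm⁴.
Top plate: 80 × 16, A = 1 280 mm², y = 314 mm, Ī = 27 307 mm⁴.
Centroid: ȳ = ΣA·y / ΣA = 120.7 mm.
Transfer each piece to the horizontal axis through the centroid using Ī + A·d² with d = y − 120.7:
  bottom plate: d = -107.7 mm → contributes +51 491 442 mm⁴
  web plate: d = 45.33 mm → contributes +43 283 207 mm⁴
  top plate: d = 193.3 mm → contributes +47 868 097 mm⁴
Total I = 142 642 746 mm⁴.
Extreme fibre distance c = 201.3 mm; S = I/c = 708 510 mm³.

S_x ≈ 7.1 × 10⁵ mm³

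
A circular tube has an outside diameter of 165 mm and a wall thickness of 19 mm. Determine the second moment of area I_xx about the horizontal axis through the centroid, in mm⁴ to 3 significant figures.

I_xx ≈ 2.36 × 10⁷ mm⁴

Treat the section as a set of non-overlapping primitives; coordinates are from the bounding-box lower-left.
Outer circle: ⌀165, A = 21 382 mm², y = 82.5 mm, Ī = 36 383 601 mm⁴.
Bore (subtracted): ⌀127, A = 12 668 mm², y = 82.5 mm, Ī = 12 769 820 mm⁴.
By symmetry the centroid is at mid-height, ȳ = 82.5 mm.
All pieces are centred on the horizontal axis through the centroid, so I = ΣĪ (holes subtracted) = 23 613 780 mm⁴.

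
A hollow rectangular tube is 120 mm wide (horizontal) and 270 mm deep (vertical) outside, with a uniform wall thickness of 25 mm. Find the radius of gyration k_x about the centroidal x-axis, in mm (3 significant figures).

Split into non-overlapping primitives; take the origin at the lower-left of the bounding box.
Outer rectangle: 120 × 270, A = 32 400 mm², y = 135 mm, Ī = 196 830 000 mm⁴.
Inner void (subtracted): 70 × 220, A = 15 400 mm², y = 135 mm, Ī = 62 113 333 mm⁴.
By symmetry the centroid is at mid-height, ȳ = 135 mm.
All pieces are centred on the centroidal x-axis, so I = ΣĪ (holes subtracted) = 134 716 667 mm⁴.
Radius of gyration: k = √(I/A) = √(134 716 667 / 17 000) = 89.02 mm.

k_x ≈ 89.0 mm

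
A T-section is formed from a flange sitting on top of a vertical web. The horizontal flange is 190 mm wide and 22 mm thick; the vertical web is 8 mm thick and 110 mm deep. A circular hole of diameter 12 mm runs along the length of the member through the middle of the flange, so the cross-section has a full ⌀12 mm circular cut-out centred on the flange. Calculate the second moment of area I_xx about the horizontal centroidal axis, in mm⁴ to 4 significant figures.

Break the section into simple shapes (no overlaps), measuring from the bottom-left corner of the bounding box.
Flange: 190 × 22, A = 4 180 mm², y = 121 mm, Ī = 168 593 mm⁴.
Web: 8 × 110, A = 880 mm², y = 55 mm, Ī = 887 333 mm⁴.
Hole (subtracted): ⌀12, A = 113.097 mm², y = 121 mm, Ī = 1017.88 mm⁴.
Centroid: ȳ = ΣA·y / ΣA = 109.259 mm.
Transfer each piece to the horizontal centroidal axis using Ī + A·d² with d = y − 109.259:
  flange: d = 11.7407 mm → contributes +744 779 mm⁴
  web: d = -54.2593 mm → contributes +3 478 118 mm⁴
  hole: d = 11.7407 mm → contributes −16607.6 mm⁴
Total I = 4 206 290 mm⁴.

I_xx ≈ 4.206 × 10⁶ mm⁴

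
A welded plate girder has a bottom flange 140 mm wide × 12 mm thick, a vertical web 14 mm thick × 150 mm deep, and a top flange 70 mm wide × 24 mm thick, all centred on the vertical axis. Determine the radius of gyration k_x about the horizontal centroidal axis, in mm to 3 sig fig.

k_x ≈ 71.3 mm

Break the section into simple shapes (no overlaps), measuring from the bottom-left corner of the bounding box.
Bottom plate: 140 × 12, A = 1 680 mm², y = 6 mm, Ī = 20 160 mm⁴.
Web plate: 14 × 150, A = 2 100 mm², y = 87 mm, Ī = 3 937 500 mm⁴.
Top plate: 70 × 24, A = 1 680 mm², y = 174 mm, Ī = 80 640 mm⁴.
Centroid: ȳ = ΣA·y / ΣA = 88.846 mm.
Transfer each piece to the horizontal centroidal axis using Ī + A·d² with d = y − 88.846:
  bottom plate: d = -82.846 mm → contributes +11 550 815 mm⁴
  web plate: d = -1.8462 mm → contributes +3 944 657 mm⁴
  top plate: d = 85.154 mm → contributes +12 262 618 mm⁴
Total I = 27 758 091 mm⁴.
Radius of gyration: k = √(I/A) = √(27 758 091 / 5 460) = 71.301 mm.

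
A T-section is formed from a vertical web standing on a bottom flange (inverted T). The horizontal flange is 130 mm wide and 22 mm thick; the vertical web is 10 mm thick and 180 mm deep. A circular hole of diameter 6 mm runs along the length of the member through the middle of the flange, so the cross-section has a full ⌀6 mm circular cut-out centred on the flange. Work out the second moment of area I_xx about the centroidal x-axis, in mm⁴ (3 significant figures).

I_xx ≈ 1.62 × 10⁷ mm⁴

Decompose the section into non-overlapping parts with the origin at the bottom-left of its bounding rectangle.
Flange: 130 × 22, A = 2 860 mm², y = 11 mm, Ī = 115 353 mm⁴.
Web: 10 × 180, A = 1 800 mm², y = 112 mm, Ī = 4 860 000 mm⁴.
Hole (subtracted): ⌀6, A = 28.274 mm², y = 11 mm, Ī = 63.617 mm⁴.
Centroid: ȳ = ΣA·y / ΣA = 50.251 mm.
Transfer each piece to the centroidal x-axis using Ī + A·d² with d = y − 50.251:
  flange: d = -39.251 mm → contributes +4 521 593 mm⁴
  web: d = 61.749 mm → contributes +11 723 284 mm⁴
  hole: d = -39.251 mm → contributes −43 624 mm⁴
Total I = 16 201 253 mm⁴.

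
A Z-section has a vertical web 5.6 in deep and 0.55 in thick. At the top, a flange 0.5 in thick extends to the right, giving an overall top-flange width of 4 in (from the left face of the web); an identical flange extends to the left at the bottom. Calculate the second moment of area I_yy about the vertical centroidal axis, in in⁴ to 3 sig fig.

I_yy ≈ 17.3 in⁴

Break the section into simple shapes (no overlaps), measuring from the bottom-left corner of the bounding box.
Web: 0.55 × 5.6, A = 3.08 in², x = 3.725 in, Ī = 0.077642 in⁴.
Top flange (beyond web): 3.45 × 0.5, A = 1.725 in², x = 5.725 in, Ī = 1.711 in⁴.
Bottom flange (beyond web): 3.45 × 0.5, A = 1.725 in², x = 1.725 in, Ī = 1.711 in⁴.
Centroid: x̄ = ΣA·x / ΣA = 3.725 in.
Transfer each piece to the vertical centroidal axis using Ī + A·d² with d = x − 3.725:
  web: d = 0 in → contributes +0.077642 in⁴
  top flange (beyond web): d = 2 in → contributes +8.611 in⁴
  bottom flange (beyond web): d = -2 in → contributes +8.611 in⁴
Total I = 17.3 in⁴.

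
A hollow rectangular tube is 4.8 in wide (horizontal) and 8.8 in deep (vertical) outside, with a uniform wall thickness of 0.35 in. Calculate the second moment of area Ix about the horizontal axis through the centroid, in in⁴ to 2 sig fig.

Treat the section as a set of non-overlapping primitives; coordinates are from the bounding-box lower-left.
Outer rectangle: 4.8 × 8.8, A = 42.24 in², y = 4.4 in, Ī = 272.6 in⁴.
Inner void (subtracted): 4.1 × 8.1, A = 33.21 in², y = 4.4 in, Ī = 181.6 in⁴.
By symmetry the centroid is at mid-height, ȳ = 4.4 in.
All pieces are centred on the horizontal axis through the centroid, so I = ΣĪ (holes subtracted) = 91.01 in⁴.

Ix ≈ 91 in⁴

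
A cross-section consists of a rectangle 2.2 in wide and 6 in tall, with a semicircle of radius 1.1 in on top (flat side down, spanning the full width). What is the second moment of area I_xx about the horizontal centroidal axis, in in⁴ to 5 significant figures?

Decompose the section into non-overlapping parts with the origin at the bottom-left of its bounding rectangle.
Rectangular body: 2.2 × 6, A = 13.2 in², y = 3 in, Ī = 39.6 in⁴.
Semicircular cap: semicircle r = 1.1, A = 1.900664 in², y = 6.466854 in, Ī = 0.1606952 in⁴.
Centroid: ȳ = ΣA·y / ΣA = 3.43636 in.
Transfer each piece to the horizontal centroidal axis using Ī + A·d² with d = y − 3.43636:
  rectangular body: d = -0.4363599 in → contributes +42.11341 in⁴
  semicircular cap: d = 3.030495 in → contributes +17.61619 in⁴
Total I = 59.72961 in⁴.

I_xx ≈ 59.730 in⁴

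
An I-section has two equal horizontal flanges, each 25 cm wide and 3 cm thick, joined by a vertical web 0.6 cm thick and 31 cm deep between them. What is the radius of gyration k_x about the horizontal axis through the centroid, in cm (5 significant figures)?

k_x ≈ 16.328 cm

Treat the section as a set of non-overlapping primitives; coordinates are from the bounding-box lower-left.
Bottom flange: 25 × 3, A = 75 cm², y = 1.5 cm, Ī = 56.25 cm⁴.
Web: 0.6 × 31, A = 18.6 cm², y = 18.5 cm, Ī = 1489.55 cm⁴.
Top flange: 25 × 3, A = 75 cm², y = 35.5 cm, Ī = 56.25 cm⁴.
By symmetry the centroid is at mid-height, ȳ = 18.5 cm.
Transfer each piece to the horizontal axis through the centroid using Ī + A·d² with d = y − 18.5:
  bottom flange: d = -17 cm → contributes +21731.25 cm⁴
  web: d = 0 cm → contributes +1489.55 cm⁴
  top flange: d = 17 cm → contributes +21731.25 cm⁴
Total I = 44952.05 cm⁴.
Radius of gyration: k = √(I/A) = √(44952.05 / 168.6) = 16.32849 cm.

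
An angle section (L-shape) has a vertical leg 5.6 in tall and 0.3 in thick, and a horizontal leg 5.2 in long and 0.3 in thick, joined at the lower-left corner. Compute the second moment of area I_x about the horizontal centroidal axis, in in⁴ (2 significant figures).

I_x ≈ 9.9 in⁴

Treat the section as a set of non-overlapping primitives; coordinates are from the bounding-box lower-left.
Vertical leg: 0.3 × 5.6, A = 1.68 in², y = 2.8 in, Ī = 4.39 in⁴.
Horizontal leg (remainder): 4.9 × 0.3, A = 1.47 in², y = 0.15 in, Ī = 0.01103 in⁴.
Centroid: ȳ = ΣA·y / ΣA = 1.563 in.
Transfer each piece to the horizontal centroidal axis using Ī + A·d² with d = y − 1.563:
  vertical leg: d = 1.237 in → contributes +6.96 in⁴
  horizontal leg (remainder): d = -1.413 in → contributes +2.947 in⁴
Total I = 9.907 in⁴.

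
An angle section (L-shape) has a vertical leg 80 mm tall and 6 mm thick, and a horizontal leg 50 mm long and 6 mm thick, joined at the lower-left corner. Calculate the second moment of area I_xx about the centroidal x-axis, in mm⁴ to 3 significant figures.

Treat the section as a set of non-overlapping primitives; coordinates are from the bounding-box lower-left.
Vertical leg: 6 × 80, A = 480 mm², y = 40 mm, Ī = 256 000 mm⁴.
Horizontal leg (remainder): 44 × 6, A = 264 mm², y = 3 mm, Ī = 792 mm⁴.
Centroid: ȳ = ΣA·y / ΣA = 26.871 mm.
Transfer each piece to the centroidal x-axis using Ī + A·d² with d = y − 26.871:
  vertical leg: d = 13.129 mm → contributes +338 738 mm⁴
  horizontal leg (remainder): d = -23.871 mm → contributes +151 225 mm⁴
Total I = 489 964 mm⁴.

I_xx ≈ 4.90 × 10⁵ mm⁴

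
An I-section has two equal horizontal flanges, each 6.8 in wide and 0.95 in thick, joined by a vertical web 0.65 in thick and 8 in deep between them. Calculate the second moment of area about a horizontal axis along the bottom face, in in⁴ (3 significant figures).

Split into non-overlapping primitives; take the origin at the lower-left of the bounding box.
Bottom flange: 6.8 × 0.95, A = 6.46 in², y = 0.475 in, Ī = 0.48585 in⁴.
Web: 0.65 × 8, A = 5.2 in², y = 4.95 in, Ī = 27.733 in⁴.
Top flange: 6.8 × 0.95, A = 6.46 in², y = 9.425 in, Ī = 0.48585 in⁴.
Transfer each piece to a horizontal axis along the bottom face using Ī + A·d² with d = y − 0:
  bottom flange: d = 0.475 in → contributes +1.9434 in⁴
  web: d = 4.95 in → contributes +155.15 in⁴
  top flange: d = 9.425 in → contributes +574.33 in⁴
Total I = 731.42 in⁴.

I_base ≈ 731 in⁴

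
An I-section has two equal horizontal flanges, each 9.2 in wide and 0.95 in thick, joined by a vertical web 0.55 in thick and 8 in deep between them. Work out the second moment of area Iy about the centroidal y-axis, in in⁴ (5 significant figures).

Treat the section as a set of non-overlapping primitives; coordinates are from the bounding-box lower-left.
Bottom flange: 9.2 × 0.95, A = 8.74 in², x = 4.6 in, Ī = 61.64613 in⁴.
Web: 0.55 × 8, A = 4.4 in², x = 4.6 in, Ī = 0.1109167 in⁴.
Top flange: 9.2 × 0.95, A = 8.74 in², x = 4.6 in, Ī = 61.64613 in⁴.
By symmetry the centroid is at mid-width, x̄ = 4.6 in.
All pieces are centred on the centroidal y-axis, so I = ΣĪ = 123.4032 in⁴.

Iy ≈ 123.40 in⁴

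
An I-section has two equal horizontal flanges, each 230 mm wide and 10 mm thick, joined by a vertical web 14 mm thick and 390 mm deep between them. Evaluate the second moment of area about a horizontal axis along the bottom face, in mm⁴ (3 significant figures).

Split into non-overlapping primitives; take the origin at the lower-left of the bounding box.
Bottom flange: 230 × 10, A = 2 300 mm², y = 5 mm, Ī = 19 167 mm⁴.
Web: 14 × 390, A = 5 460 mm², y = 205 mm, Ī = 69 205 500 mm⁴.
Top flange: 230 × 10, A = 2 300 mm², y = 405 mm, Ī = 19 167 mm⁴.
Transfer each piece to the base of the section using Ī + A·d² with d = y − 0:
  bottom flange: d = 5 mm → contributes +76 667 mm⁴
  web: d = 205 mm → contributes +298 662 000 mm⁴
  top flange: d = 405 mm → contributes +377 276 667 mm⁴
Total I = 676 015 333 mm⁴.

I_base ≈ 6.76 × 10⁸ mm⁴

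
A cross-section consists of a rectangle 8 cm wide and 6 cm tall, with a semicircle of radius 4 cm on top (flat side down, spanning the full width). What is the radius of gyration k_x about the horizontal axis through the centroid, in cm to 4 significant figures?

Decompose the section into non-overlapping parts with the origin at the bottom-left of its bounding rectangle.
Rectangular body: 8 × 6, A = 48 cm², y = 3 cm, Ī = 144 cm⁴.
Semicircular cap: semicircle r = 4, A = 25.1327 cm², y = 7.69765 cm, Ī = 28.0978 cm⁴.
Centroid: ȳ = ΣA·y / ΣA = 4.61439 cm.
Transfer each piece to the horizontal axis through the centroid using Ī + A·d² with d = y − 4.61439:
  rectangular body: d = -1.61439 cm → contributes +269.101 cm⁴
  semicircular cap: d = 3.08326 cm → contributes +267.022 cm⁴
Total I = 536.123 cm⁴.
Radius of gyration: k = √(I/A) = √(536.123 / 73.1327) = 2.70755 cm.

k_x ≈ 2.708 cm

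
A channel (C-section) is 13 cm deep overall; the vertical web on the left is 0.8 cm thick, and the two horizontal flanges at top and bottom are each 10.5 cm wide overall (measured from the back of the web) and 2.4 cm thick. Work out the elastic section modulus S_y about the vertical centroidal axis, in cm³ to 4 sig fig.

Break the section into simple shapes (no overlaps), measuring from the bottom-left corner of the bounding box.
Web: 0.8 × 13, A = 10.4 cm², x = 0.4 cm, Ī = 0.554667 cm⁴.
Top flange (beyond web): 9.7 × 2.4, A = 23.28 cm², x = 5.65 cm, Ī = 182.535 cm⁴.
Bottom flange (beyond web): 9.7 × 2.4, A = 23.28 cm², x = 5.65 cm, Ī = 182.535 cm⁴.
Centroid: x̄ = ΣA·x / ΣA = 4.69143 cm.
Transfer each piece to the vertical centroidal axis using Ī + A·d² with d = x − 4.69143:
  web: d = -4.29143 cm → contributes +192.085 cm⁴
  top flange (beyond web): d = 0.958567 cm → contributes +203.925 cm⁴
  bottom flange (beyond web): d = 0.958567 cm → contributes +203.925 cm⁴
Total I = 599.936 cm⁴.
Extreme fibre distance c = 5.80857 cm; S = I/c = 103.285 cm³.

S_y ≈ 103.3 cm³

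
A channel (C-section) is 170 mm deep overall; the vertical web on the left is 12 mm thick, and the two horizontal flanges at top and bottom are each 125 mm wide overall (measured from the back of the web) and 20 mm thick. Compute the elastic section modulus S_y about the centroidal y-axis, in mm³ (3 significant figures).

S_y ≈ 1.36 × 10⁵ mm³

Split into non-overlapping primitives; take the origin at the lower-left of the bounding box.
Web: 12 × 170, A = 2 040 mm², x = 6 mm, Ī = 24 480 mm⁴.
Top flange (beyond web): 113 × 20, A = 2 260 mm², x = 68.5 mm, Ī = 2 404 828 mm⁴.
Bottom flange (beyond web): 113 × 20, A = 2 260 mm², x = 68.5 mm, Ī = 2 404 828 mm⁴.
Centroid: x̄ = ΣA·x / ΣA = 49.064 mm.
Transfer each piece to the centroidal y-axis using Ī + A·d² with d = x − 49.064:
  web: d = -43.064 mm → contributes +3 807 681 mm⁴
  top flange (beyond web): d = 19.436 mm → contributes +3 258 559 mm⁴
  bottom flange (beyond web): d = 19.436 mm → contributes +3 258 559 mm⁴
Total I = 10 324 800 mm⁴.
Extreme fibre distance c = 75.936 mm; S = I/c = 135 967 mm³.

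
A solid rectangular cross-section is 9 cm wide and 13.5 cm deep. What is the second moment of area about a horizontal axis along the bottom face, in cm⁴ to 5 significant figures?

The section: 9 × 13.5, A = 121.5 cm², y = 6.75 cm, Ī = 1845.281 cm⁴.
Transfer it to a horizontal axis along the bottom face using Ī + A·d² with d = y − 0:
  the section: d = 6.75 cm → contributes +7381.125 cm⁴
Total I = 7381.125 cm⁴.

I_base ≈ 7381.1 cm⁴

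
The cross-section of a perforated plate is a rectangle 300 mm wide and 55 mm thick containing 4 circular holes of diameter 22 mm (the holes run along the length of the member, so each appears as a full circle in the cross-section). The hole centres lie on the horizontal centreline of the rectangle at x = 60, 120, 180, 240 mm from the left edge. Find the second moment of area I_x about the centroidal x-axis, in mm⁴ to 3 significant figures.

I_x ≈ 4.11 × 10⁶ mm⁴

Treat the section as a set of non-overlapping primitives; coordinates are from the bounding-box lower-left.
Plate: 300 × 55, A = 16 500 mm², y = 27.5 mm, Ī = 4 159 375 mm⁴.
Hole 1 (subtracted): ⌀22, A = 380.13 mm², y = 27.5 mm, Ī = 11 499 mm⁴.
Hole 2 (subtracted): ⌀22, A = 380.13 mm², y = 27.5 mm, Ī = 11 499 mm⁴.
Hole 3 (subtracted): ⌀22, A = 380.13 mm², y = 27.5 mm, Ī = 11 499 mm⁴.
Hole 4 (subtracted): ⌀22, A = 380.13 mm², y = 27.5 mm, Ī = 11 499 mm⁴.
By symmetry the centroid is at mid-height, ȳ = 27.5 mm.
All pieces are centred on the centroidal x-axis, so I = ΣĪ (holes subtracted) = 4 113 379 mm⁴.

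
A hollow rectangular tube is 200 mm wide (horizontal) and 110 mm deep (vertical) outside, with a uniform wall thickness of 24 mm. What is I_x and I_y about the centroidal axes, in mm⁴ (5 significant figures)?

I_x ≈ 1.9165 × 10⁷ mm⁴, I_y ≈ 5.5189 × 10⁷ mm⁴

Decompose the section into non-overlapping parts with the origin at the bottom-left of its bounding rectangle.
Outer rectangle: 200 × 110, A = 22 000 mm², y = 55 mm, Ī = 22 183 333 mm⁴.
Inner void (subtracted): 152 × 62, A = 9 424 mm², y = 55 mm, Ī = 3 018 821 mm⁴.
By symmetry the centroid is at mid-height, ȳ = 55 mm.
All pieces are centred on the centroidal x-axis, so I = ΣĪ (holes subtracted) = 19 164 512 mm⁴.
Repeating about the centroidal y-axis gives I_y = 55 188 992 mm⁴.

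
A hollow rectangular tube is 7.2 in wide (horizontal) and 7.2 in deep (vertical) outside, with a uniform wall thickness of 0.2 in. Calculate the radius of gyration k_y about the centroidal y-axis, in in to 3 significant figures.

Break the section into simple shapes (no overlaps), measuring from the bottom-left corner of the bounding box.
Outer rectangle: 7.2 × 7.2, A = 51.84 in², x = 3.6 in, Ī = 223.95 in⁴.
Inner void (subtracted): 6.8 × 6.8, A = 46.24 in², x = 3.6 in, Ī = 178.18 in⁴.
By symmetry the centroid is at mid-width, x̄ = 3.6 in.
All pieces are centred on the centroidal y-axis, so I = ΣĪ (holes subtracted) = 45.771 in⁴.
Radius of gyration: k = √(I/A) = √(45.771 / 5.6) = 2.8589 in.

k_y ≈ 2.86 in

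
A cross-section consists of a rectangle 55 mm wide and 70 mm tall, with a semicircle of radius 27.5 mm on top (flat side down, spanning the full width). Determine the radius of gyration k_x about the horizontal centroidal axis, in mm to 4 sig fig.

k_x ≈ 26.78 mm

Split into non-overlapping primitives; take the origin at the lower-left of the bounding box.
Rectangular body: 55 × 70, A = 3 850 mm², y = 35 mm, Ī = 1 572 083 mm⁴.
Semicircular cap: semicircle r = 27.5, A = 1187.91 mm², y = 81.6714 mm, Ī = 62771.5 mm⁴.
Centroid: ȳ = ΣA·y / ΣA = 46.0049 mm.
Transfer each piece to the horizontal centroidal axis using Ī + A·d² with d = y − 46.0049:
  rectangular body: d = -11.0049 mm → contributes +2 038 346 mm⁴
  semicircular cap: d = 35.6665 mm → contributes +1 573 916 mm⁴
Total I = 3 612 262 mm⁴.
Radius of gyration: k = √(I/A) = √(3 612 262 / 5037.91) = 26.7771 mm.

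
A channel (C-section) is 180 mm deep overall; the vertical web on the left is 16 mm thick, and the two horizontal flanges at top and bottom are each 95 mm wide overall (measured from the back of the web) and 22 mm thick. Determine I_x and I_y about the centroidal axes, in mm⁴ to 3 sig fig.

I_x ≈ 2.96 × 10⁷ mm⁴, I_y ≈ 5.42 × 10⁶ mm⁴

Treat the section as a set of non-overlapping primitives; coordinates are from the bounding-box lower-left.
Web: 16 × 180, A = 2 880 mm², y = 90 mm, Ī = 7 776 000 mm⁴.
Top flange (beyond web): 79 × 22, A = 1 738 mm², y = 169 mm, Ī = 70 099 mm⁴.
Bottom flange (beyond web): 79 × 22, A = 1 738 mm², y = 11 mm, Ī = 70 099 mm⁴.
By symmetry the centroid is at mid-height, ȳ = 90 mm.
Transfer each piece to the centroidal x-axis using Ī + A·d² with d = y − 90:
  web: d = 0 mm → contributes +7 776 000 mm⁴
  top flange (beyond web): d = 79 mm → contributes +10 916 957 mm⁴
  bottom flange (beyond web): d = -79 mm → contributes +10 916 957 mm⁴
Total I = 29 609 915 mm⁴.
For the y-axis: x̄ = 33.977 mm.
Repeating about the centroidal y-axis gives I_y = 5 422 907 mm⁴.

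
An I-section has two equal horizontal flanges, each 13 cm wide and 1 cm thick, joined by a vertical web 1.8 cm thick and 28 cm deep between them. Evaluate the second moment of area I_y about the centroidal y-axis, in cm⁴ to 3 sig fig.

Split into non-overlapping primitives; take the origin at the lower-left of the bounding box.
Bottom flange: 13 × 1, A = 13 cm², x = 6.5 cm, Ī = 183.08 cm⁴.
Web: 1.8 × 28, A = 50.4 cm², x = 6.5 cm, Ī = 13.608 cm⁴.
Top flange: 13 × 1, A = 13 cm², x = 6.5 cm, Ī = 183.08 cm⁴.
By symmetry the centroid is at mid-width, x̄ = 6.5 cm.
All pieces are centred on the centroidal y-axis, so I = ΣĪ = 379.77 cm⁴.

I_y ≈ 380 cm⁴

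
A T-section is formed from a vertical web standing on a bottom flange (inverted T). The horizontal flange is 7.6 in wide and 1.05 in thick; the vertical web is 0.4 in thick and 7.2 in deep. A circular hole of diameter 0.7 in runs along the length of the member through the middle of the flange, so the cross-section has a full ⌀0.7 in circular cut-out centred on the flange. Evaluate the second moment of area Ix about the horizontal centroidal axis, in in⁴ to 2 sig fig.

Split into non-overlapping primitives; take the origin at the lower-left of the bounding box.
Flange: 7.6 × 1.05, A = 7.98 in², y = 0.525 in, Ī = 0.7332 in⁴.
Web: 0.4 × 7.2, A = 2.88 in², y = 4.65 in, Ī = 12.44 in⁴.
Hole (subtracted): ⌀0.7, A = 0.3848 in², y = 0.525 in, Ī = 0.01179 in⁴.
Centroid: ȳ = ΣA·y / ΣA = 1.659 in.
Transfer each piece to the horizontal centroidal axis using Ī + A·d² with d = y − 1.659:
  flange: d = -1.134 in → contributes +11 in⁴
  web: d = 2.991 in → contributes +38.2 in⁴
  hole: d = -1.134 in → contributes −0.5068 in⁴
Total I = 48.69 in⁴.

Ix ≈ 49 in⁴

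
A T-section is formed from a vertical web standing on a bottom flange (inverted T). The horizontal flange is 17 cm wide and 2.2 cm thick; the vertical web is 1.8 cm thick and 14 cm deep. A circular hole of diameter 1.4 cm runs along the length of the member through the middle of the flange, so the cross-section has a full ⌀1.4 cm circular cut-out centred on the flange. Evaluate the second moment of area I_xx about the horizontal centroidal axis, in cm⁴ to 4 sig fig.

Decompose the section into non-overlapping parts with the origin at the bottom-left of its bounding rectangle.
Flange: 17 × 2.2, A = 37.4 cm², y = 1.1 cm, Ī = 15.0847 cm⁴.
Web: 1.8 × 14, A = 25.2 cm², y = 9.2 cm, Ī = 411.6 cm⁴.
Hole (subtracted): ⌀1.4, A = 1.53938 cm², y = 1.1 cm, Ī = 0.188574 cm⁴.
Centroid: ȳ = ΣA·y / ΣA = 4.44291 cm.
Transfer each piece to the horizontal centroidal axis using Ī + A·d² with d = y − 4.44291:
  flange: d = -3.34291 cm → contributes +433.031 cm⁴
  web: d = 4.75709 cm → contributes +981.874 cm⁴
  hole: d = -3.34291 cm → contributes −17.3912 cm⁴
Total I = 1397.51 cm⁴.

I_xx ≈ 1398 cm⁴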